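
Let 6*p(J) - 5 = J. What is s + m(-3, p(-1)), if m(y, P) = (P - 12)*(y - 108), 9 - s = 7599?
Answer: -6332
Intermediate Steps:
s = -7590 (s = 9 - 1*7599 = 9 - 7599 = -7590)
p(J) = ⅚ + J/6
m(y, P) = (-108 + y)*(-12 + P) (m(y, P) = (-12 + P)*(-108 + y) = (-108 + y)*(-12 + P))
s + m(-3, p(-1)) = -7590 + (1296 - 108*(⅚ + (⅙)*(-1)) - 12*(-3) + (⅚ + (⅙)*(-1))*(-3)) = -7590 + (1296 - 108*(⅚ - ⅙) + 36 + (⅚ - ⅙)*(-3)) = -7590 + (1296 - 108*⅔ + 36 + (⅔)*(-3)) = -7590 + (1296 - 72 + 36 - 2) = -7590 + 1258 = -6332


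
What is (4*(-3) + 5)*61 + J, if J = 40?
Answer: -387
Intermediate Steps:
(4*(-3) + 5)*61 + J = (4*(-3) + 5)*61 + 40 = (-12 + 5)*61 + 40 = -7*61 + 40 = -427 + 40 = -387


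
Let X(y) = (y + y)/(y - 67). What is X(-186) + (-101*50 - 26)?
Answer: -1283856/253 ≈ -5074.5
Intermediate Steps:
X(y) = 2*y/(-67 + y) (X(y) = (2*y)/(-67 + y) = 2*y/(-67 + y))
X(-186) + (-101*50 - 26) = 2*(-186)/(-67 - 186) + (-101*50 - 26) = 2*(-186)/(-253) + (-5050 - 26) = 2*(-186)*(-1/253) - 5076 = 372/253 - 5076 = -1283856/253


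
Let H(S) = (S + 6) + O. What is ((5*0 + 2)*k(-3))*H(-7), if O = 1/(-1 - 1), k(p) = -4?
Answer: 12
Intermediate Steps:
O = -1/2 (O = 1/(-2) = -1/2 ≈ -0.50000)
H(S) = 11/2 + S (H(S) = (S + 6) - 1/2 = (6 + S) - 1/2 = 11/2 + S)
((5*0 + 2)*k(-3))*H(-7) = ((5*0 + 2)*(-4))*(11/2 - 7) = ((0 + 2)*(-4))*(-3/2) = (2*(-4))*(-3/2) = -8*(-3/2) = 12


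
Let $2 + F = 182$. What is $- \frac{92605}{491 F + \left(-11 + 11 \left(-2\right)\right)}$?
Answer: $- \frac{92605}{88347} \approx -1.0482$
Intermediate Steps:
$F = 180$ ($F = -2 + 182 = 180$)
$- \frac{92605}{491 F + \left(-11 + 11 \left(-2\right)\right)} = - \frac{92605}{491 \cdot 180 + \left(-11 + 11 \left(-2\right)\right)} = - \frac{92605}{88380 - 33} = - \frac{92605}{88347}$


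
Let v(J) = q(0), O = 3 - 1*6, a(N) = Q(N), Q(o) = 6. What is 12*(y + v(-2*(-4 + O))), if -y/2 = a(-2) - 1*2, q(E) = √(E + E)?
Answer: -96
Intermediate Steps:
a(N) = 6
O = -3 (O = 3 - 6 = -3)
q(E) = √2*√E (q(E) = √(2*E) = √2*√E)
v(J) = 0 (v(J) = √2*√0 = √2*0 = 0)
y = -8 (y = -2*(6 - 1*2) = -2*(6 - 2) = -2*4 = -8)
12*(y + v(-2*(-4 + O))) = 12*(-8 + 0) = 12*(-8) = -96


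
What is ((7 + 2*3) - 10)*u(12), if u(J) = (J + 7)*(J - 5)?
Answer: 399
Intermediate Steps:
u(J) = (-5 + J)*(7 + J) (u(J) = (7 + J)*(-5 + J) = (-5 + J)*(7 + J))
((7 + 2*3) - 10)*u(12) = ((7 + 2*3) - 10)*(-35 + 12² + 2*12) = ((7 + 6) - 10)*(-35 + 144 + 24) = (13 - 10)*133 = 3*133 = 399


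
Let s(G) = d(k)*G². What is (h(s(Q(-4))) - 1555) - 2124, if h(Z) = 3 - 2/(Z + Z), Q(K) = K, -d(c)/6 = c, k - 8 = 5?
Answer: -4587647/1248 ≈ -3676.0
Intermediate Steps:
k = 13 (k = 8 + 5 = 13)
d(c) = -6*c
s(G) = -78*G² (s(G) = (-6*13)*G² = -78*G²)
h(Z) = 3 - 1/Z (h(Z) = 3 - 2/(2*Z) = 3 + (1/(2*Z))*(-2) = 3 - 1/Z)
(h(s(Q(-4))) - 1555) - 2124 = ((3 - 1/((-78*(-4)²))) - 1555) - 2124 = ((3 - 1/((-78*16))) - 1555) - 2124 = ((3 - 1/(-1248)) - 1555) - 2124 = ((3 - 1*(-1/1248)) - 1555) - 2124 = ((3 + 1/1248) - 1555) - 2124 = (3745/1248 - 1555) - 2124 = -1936895/1248 - 2124 = -4587647/1248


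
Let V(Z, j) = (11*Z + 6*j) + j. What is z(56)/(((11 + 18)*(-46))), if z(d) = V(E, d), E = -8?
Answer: -152/667 ≈ -0.22789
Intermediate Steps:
V(Z, j) = 7*j + 11*Z (V(Z, j) = (6*j + 11*Z) + j = 7*j + 11*Z)
z(d) = -88 + 7*d (z(d) = 7*d + 11*(-8) = 7*d - 88 = -88 + 7*d)
z(56)/(((11 + 18)*(-46))) = (-88 + 7*56)/(((11 + 18)*(-46))) = (-88 + 392)/((29*(-46))) = 304/(-1334) = 304*(-1/1334) = -152/667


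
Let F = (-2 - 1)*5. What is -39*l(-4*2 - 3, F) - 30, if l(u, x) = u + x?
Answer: 984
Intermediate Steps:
F = -15 (F = -3*5 = -15)
-39*l(-4*2 - 3, F) - 30 = -39*((-4*2 - 3) - 15) - 30 = -39*((-8 - 3) - 15) - 30 = -39*(-11 - 15) - 30 = -39*(-26) - 30 = 1014 - 30 = 984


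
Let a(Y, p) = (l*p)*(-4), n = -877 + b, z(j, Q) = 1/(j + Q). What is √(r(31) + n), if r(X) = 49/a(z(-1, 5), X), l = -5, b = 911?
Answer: √3274995/310 ≈ 5.8377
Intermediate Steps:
z(j, Q) = 1/(Q + j)
n = 34 (n = -877 + 911 = 34)
a(Y, p) = 20*p (a(Y, p) = -5*p*(-4) = 20*p)
r(X) = 49/(20*X) (r(X) = 49/((20*X)) = 49*(1/(20*X)) = 49/(20*X))
√(r(31) + n) = √((49/20)/31 + 34) = √((49/20)*(1/31) + 34) = √(49/620 + 34) = √(21129/620) = √3274995/310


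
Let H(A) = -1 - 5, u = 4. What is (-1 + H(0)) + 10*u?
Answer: 33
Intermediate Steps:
H(A) = -6
(-1 + H(0)) + 10*u = (-1 - 6) + 10*4 = -7 + 40 = 33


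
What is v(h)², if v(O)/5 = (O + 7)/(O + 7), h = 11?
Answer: 25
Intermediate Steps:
v(O) = 5 (v(O) = 5*((O + 7)/(O + 7)) = 5*((7 + O)/(7 + O)) = 5*1 = 5)
v(h)² = 5² = 25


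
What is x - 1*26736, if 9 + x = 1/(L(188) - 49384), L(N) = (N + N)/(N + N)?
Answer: -1320748336/49383 ≈ -26745.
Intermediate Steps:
L(N) = 1 (L(N) = (2*N)/((2*N)) = (2*N)*(1/(2*N)) = 1)
x = -444448/49383 (x = -9 + 1/(1 - 49384) = -9 + 1/(-49383) = -9 - 1/49383 = -444448/49383 ≈ -9.0000)
x - 1*26736 = -444448/49383 - 1*26736 = -444448/49383 - 26736 = -1320748336/49383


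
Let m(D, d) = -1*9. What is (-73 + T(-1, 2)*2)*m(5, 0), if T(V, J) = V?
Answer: 675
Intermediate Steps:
m(D, d) = -9
(-73 + T(-1, 2)*2)*m(5, 0) = (-73 - 1*2)*(-9) = (-73 - 2)*(-9) = -75*(-9) = 675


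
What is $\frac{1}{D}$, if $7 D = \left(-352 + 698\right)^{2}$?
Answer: $\frac{7}{119716} \approx 5.8472 \cdot 10^{-5}$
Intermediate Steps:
$D = \frac{119716}{7}$ ($D = \frac{\left(-352 + 698\right)^{2}}{7} = \frac{346^{2}}{7} = \frac{1}{7} \cdot 119716 = \frac{119716}{7} \approx 17102.0$)
$\frac{1}{D} = \frac{1}{\frac{119716}{7}} = \frac{7}{119716}$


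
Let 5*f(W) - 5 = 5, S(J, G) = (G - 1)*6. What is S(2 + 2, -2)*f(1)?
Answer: -36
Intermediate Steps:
S(J, G) = -6 + 6*G (S(J, G) = (-1 + G)*6 = -6 + 6*G)
f(W) = 2 (f(W) = 1 + (⅕)*5 = 1 + 1 = 2)
S(2 + 2, -2)*f(1) = (-6 + 6*(-2))*2 = (-6 - 12)*2 = -18*2 = -36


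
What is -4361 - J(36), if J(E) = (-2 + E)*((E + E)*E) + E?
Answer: -92525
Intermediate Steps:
J(E) = E + 2*E²*(-2 + E) (J(E) = (-2 + E)*((2*E)*E) + E = (-2 + E)*(2*E²) + E = 2*E²*(-2 + E) + E = E + 2*E²*(-2 + E))
-4361 - J(36) = -4361 - 36*(1 - 4*36 + 2*36²) = -4361 - 36*(1 - 144 + 2*1296) = -4361 - 36*(1 - 144 + 2592) = -4361 - 36*2449 = -4361 - 1*88164 = -4361 - 88164 = -92525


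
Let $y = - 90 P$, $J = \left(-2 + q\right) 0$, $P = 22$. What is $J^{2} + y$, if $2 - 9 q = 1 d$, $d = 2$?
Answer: $-1980$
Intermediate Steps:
$q = 0$ ($q = \frac{2}{9} - \frac{1 \cdot 2}{9} = \frac{2}{9} - \frac{2}{9} = 0$)
$J = 0$ ($J = \left(-2 + 0\right) 0 = \left(-2\right) 0 = 0$)
$y = -1980$ ($y = \left(-90\right) 22 = -1980$)
$J^{2} + y = 0^{2} - 1980 = 0 - 1980 = -1980$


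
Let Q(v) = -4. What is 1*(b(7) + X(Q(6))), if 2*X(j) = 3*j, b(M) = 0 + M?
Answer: 1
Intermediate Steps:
b(M) = M
X(j) = 3*j/2 (X(j) = (3*j)/2 = 3*j/2)
1*(b(7) + X(Q(6))) = 1*(7 + (3/2)*(-4)) = 1*(7 - 6) = 1*1 = 1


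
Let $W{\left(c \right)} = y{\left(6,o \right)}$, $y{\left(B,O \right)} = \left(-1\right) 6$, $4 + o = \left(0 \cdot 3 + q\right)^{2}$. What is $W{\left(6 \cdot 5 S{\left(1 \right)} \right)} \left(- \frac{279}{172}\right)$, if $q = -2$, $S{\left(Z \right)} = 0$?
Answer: $\frac{837}{86} \approx 9.7326$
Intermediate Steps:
$o = 0$ ($o = -4 + \left(0 \cdot 3 - 2\right)^{2} = -4 + \left(0 - 2\right)^{2} = -4 + \left(-2\right)^{2} = -4 + 4 = 0$)
$y{\left(B,O \right)} = -6$
$W{\left(c \right)} = -6$
$W{\left(6 \cdot 5 S{\left(1 \right)} \right)} \left(- \frac{279}{172}\right) = - 6 \left(- \frac{279}{172}\right) = - 6 \left(\left(-279\right) \frac{1}{172}\right) = \left(-6\right) \left(- \frac{279}{172}\right) = \frac{837}{86}$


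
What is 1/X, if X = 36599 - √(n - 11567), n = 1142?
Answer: 36599/1339497226 + 5*I*√417/1339497226 ≈ 2.7323e-5 + 7.6225e-8*I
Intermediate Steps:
X = 36599 - 5*I*√417 (X = 36599 - √(1142 - 11567) = 36599 - √(-10425) = 36599 - 5*I*√417 ≈ 36599.0 - 102.1*I)
1/X = 1/(36599 - 5*I*√417)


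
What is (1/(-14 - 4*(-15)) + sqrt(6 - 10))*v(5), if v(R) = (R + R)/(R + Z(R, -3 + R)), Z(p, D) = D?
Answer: 5/161 + 20*I/7 ≈ 0.031056 + 2.8571*I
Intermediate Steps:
v(R) = 2*R/(-3 + 2*R) (v(R) = (R + R)/(R + (-3 + R)) = (2*R)/(-3 + 2*R) = 2*R/(-3 + 2*R))
(1/(-14 - 4*(-15)) + sqrt(6 - 10))*v(5) = (1/(-14 - 4*(-15)) + sqrt(6 - 10))*(2*5/(-3 + 2*5)) = (1/(-14 + 60) + sqrt(-4))*(2*5/(-3 + 10)) = (1/46 + 2*I)*(2*5/7) = (1/46 + 2*I)*(2*5*(1/7)) = (1/46 + 2*I)*(10/7) = 5/161 + 20*I/7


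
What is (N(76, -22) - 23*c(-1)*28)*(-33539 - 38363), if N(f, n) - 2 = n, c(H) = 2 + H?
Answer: 47742928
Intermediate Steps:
N(f, n) = 2 + n
(N(76, -22) - 23*c(-1)*28)*(-33539 - 38363) = ((2 - 22) - 23*(2 - 1)*28)*(-33539 - 38363) = (-20 - 23*1*28)*(-71902) = (-20 - 23*28)*(-71902) = (-20 - 644)*(-71902) = -664*(-71902) = 47742928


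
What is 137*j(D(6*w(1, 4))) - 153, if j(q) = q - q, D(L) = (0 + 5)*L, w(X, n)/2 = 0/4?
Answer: -153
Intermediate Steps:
w(X, n) = 0 (w(X, n) = 2*(0/4) = 2*(0*(¼)) = 2*0 = 0)
D(L) = 5*L
j(q) = 0
137*j(D(6*w(1, 4))) - 153 = 137*0 - 153 = 0 - 153 = -153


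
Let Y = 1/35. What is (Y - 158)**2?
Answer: 30569841/1225 ≈ 24955.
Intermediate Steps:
Y = 1/35 ≈ 0.028571
(Y - 158)**2 = (1/35 - 158)**2 = (-5529/35)**2 = 30569841/1225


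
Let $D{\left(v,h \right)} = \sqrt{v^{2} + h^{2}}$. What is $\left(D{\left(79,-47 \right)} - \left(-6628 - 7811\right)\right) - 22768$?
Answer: $-8329 + 65 \sqrt{2} \approx -8237.1$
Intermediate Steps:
$D{\left(v,h \right)} = \sqrt{h^{2} + v^{2}}$
$\left(D{\left(79,-47 \right)} - \left(-6628 - 7811\right)\right) - 22768 = \left(\sqrt{\left(-47\right)^{2} + 79^{2}} - \left(-6628 - 7811\right)\right) - 22768 = \left(\sqrt{2209 + 6241} - -14439\right) - 22768 = \left(\sqrt{8450} + 14439\right) - 22768 = \left(65 \sqrt{2} + 14439\right) - 22768 = \left(14439 + 65 \sqrt{2}\right) - 22768 = -8329 + 65 \sqrt{2}$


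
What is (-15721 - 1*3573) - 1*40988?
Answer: -60282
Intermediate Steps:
(-15721 - 1*3573) - 1*40988 = (-15721 - 3573) - 40988 = -19294 - 40988 = -60282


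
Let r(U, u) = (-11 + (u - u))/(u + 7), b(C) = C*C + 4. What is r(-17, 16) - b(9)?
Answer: -1966/23 ≈ -85.478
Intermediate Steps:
b(C) = 4 + C**2 (b(C) = C**2 + 4 = 4 + C**2)
r(U, u) = -11/(7 + u) (r(U, u) = (-11 + 0)/(7 + u) = -11/(7 + u))
r(-17, 16) - b(9) = -11/(7 + 16) - (4 + 9**2) = -11/23 - (4 + 81) = -11*1/23 - 1*85 = -11/23 - 85 = -1966/23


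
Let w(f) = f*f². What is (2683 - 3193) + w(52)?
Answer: 140098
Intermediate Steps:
w(f) = f³
(2683 - 3193) + w(52) = (2683 - 3193) + 52³ = -510 + 140608 = 140098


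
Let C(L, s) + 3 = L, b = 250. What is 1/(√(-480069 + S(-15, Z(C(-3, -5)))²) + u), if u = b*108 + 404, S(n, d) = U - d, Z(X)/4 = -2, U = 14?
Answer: 27404/751458801 - I*√479585/751458801 ≈ 3.6468e-5 - 9.2157e-7*I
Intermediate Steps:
C(L, s) = -3 + L
Z(X) = -8 (Z(X) = 4*(-2) = -8)
S(n, d) = 14 - d
u = 27404 (u = 250*108 + 404 = 27000 + 404 = 27404)
1/(√(-480069 + S(-15, Z(C(-3, -5)))²) + u) = 1/(√(-480069 + (14 - 1*(-8))²) + 27404) = 1/(√(-480069 + (14 + 8)²) + 27404) = 1/(√(-480069 + 22²) + 27404) = 1/(√(-480069 + 484) + 27404) = 1/(√(-479585) + 27404) = 1/(I*√479585 + 27404) = 1/(27404 + I*√479585)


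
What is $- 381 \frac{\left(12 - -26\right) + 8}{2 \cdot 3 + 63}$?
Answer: $-254$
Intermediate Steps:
$- 381 \frac{\left(12 - -26\right) + 8}{2 \cdot 3 + 63} = - 381 \frac{\left(12 + 26\right) + 8}{6 + 63} = - 381 \frac{38 + 8}{69} = - 381 \cdot 46 \cdot \frac{1}{69} = \left(-381\right) \frac{2}{3} = -254$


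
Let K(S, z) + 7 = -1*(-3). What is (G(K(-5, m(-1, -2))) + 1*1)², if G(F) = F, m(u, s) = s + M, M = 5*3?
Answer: 9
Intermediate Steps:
M = 15
m(u, s) = 15 + s (m(u, s) = s + 15 = 15 + s)
K(S, z) = -4 (K(S, z) = -7 - 1*(-3) = -7 + 3 = -4)
(G(K(-5, m(-1, -2))) + 1*1)² = (-4 + 1*1)² = (-4 + 1)² = (-3)² = 9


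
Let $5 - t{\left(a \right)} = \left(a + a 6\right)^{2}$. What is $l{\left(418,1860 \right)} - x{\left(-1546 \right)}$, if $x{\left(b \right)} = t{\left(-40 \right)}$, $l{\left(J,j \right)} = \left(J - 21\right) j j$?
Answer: $1373539595$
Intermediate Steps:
$l{\left(J,j \right)} = j^{2} \left(-21 + J\right)$ ($l{\left(J,j \right)} = \left(-21 + J\right) j j = j \left(-21 + J\right) j = j^{2} \left(-21 + J\right)$)
$t{\left(a \right)} = 5 - 49 a^{2}$ ($t{\left(a \right)} = 5 - \left(a + a 6\right)^{2} = 5 - \left(a + 6 a\right)^{2} = 5 - \left(7 a\right)^{2} = 5 - 49 a^{2}$)
$x{\left(b \right)} = -78395$ ($x{\left(b \right)} = 5 - 49 \left(-40\right)^{2} = 5 - 78400 = -78395$)
$l{\left(418,1860 \right)} - x{\left(-1546 \right)} = 1860^{2} \left(-21 + 418\right) - -78395 = 3459600 \cdot 397 + 78395 = 1373461200 + 78395 = 1373539595$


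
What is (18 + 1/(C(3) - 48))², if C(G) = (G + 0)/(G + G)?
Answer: 2917264/9025 ≈ 323.24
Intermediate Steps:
C(G) = ½ (C(G) = G/((2*G)) = G*(1/(2*G)) = ½)
(18 + 1/(C(3) - 48))² = (18 + 1/(½ - 48))² = (18 + 1/(-95/2))² = (18 - 2/95)² = (1708/95)² = 2917264/9025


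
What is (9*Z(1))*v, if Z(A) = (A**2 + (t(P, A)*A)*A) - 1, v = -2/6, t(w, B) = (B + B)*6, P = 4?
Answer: -36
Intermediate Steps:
t(w, B) = 12*B (t(w, B) = (2*B)*6 = 12*B)
v = -1/3 (v = -2*1/6 = -1/3 ≈ -0.33333)
Z(A) = -1 + A**2 + 12*A**3 (Z(A) = (A**2 + ((12*A)*A)*A) - 1 = (A**2 + (12*A**2)*A) - 1 = (A**2 + 12*A**3) - 1 = -1 + A**2 + 12*A**3)
(9*Z(1))*v = (9*(-1 + 1**2 + 12*1**3))*(-1/3) = (9*(-1 + 1 + 12*1))*(-1/3) = (9*(-1 + 1 + 12))*(-1/3) = (9*12)*(-1/3) = 108*(-1/3) = -36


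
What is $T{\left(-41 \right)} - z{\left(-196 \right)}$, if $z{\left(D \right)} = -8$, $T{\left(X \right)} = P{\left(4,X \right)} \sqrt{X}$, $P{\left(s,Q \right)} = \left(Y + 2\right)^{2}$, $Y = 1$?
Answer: $8 + 9 i \sqrt{41} \approx 8.0 + 57.628 i$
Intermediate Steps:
$P{\left(s,Q \right)} = 9$ ($P{\left(s,Q \right)} = \left(1 + 2\right)^{2} = 3^{2} = 9$)
$T{\left(X \right)} = 9 \sqrt{X}$
$T{\left(-41 \right)} - z{\left(-196 \right)} = 9 \sqrt{-41} - -8 = 9 i \sqrt{41} + 8 = 8 + 9 i \sqrt{41}$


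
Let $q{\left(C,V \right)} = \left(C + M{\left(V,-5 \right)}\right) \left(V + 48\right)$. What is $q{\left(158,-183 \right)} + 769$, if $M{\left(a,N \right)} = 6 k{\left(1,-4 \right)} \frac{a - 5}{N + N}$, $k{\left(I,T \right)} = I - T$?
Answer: $-96701$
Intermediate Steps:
$M{\left(a,N \right)} = \frac{15 \left(-5 + a\right)}{N}$ ($M{\left(a,N \right)} = 6 \left(1 - -4\right) \frac{a - 5}{N + N} = 6 \left(1 + 4\right) \frac{-5 + a}{2 N} = 6 \cdot 5 \left(-5 + a\right) \frac{1}{2 N} = 30 \frac{-5 + a}{2 N} = \frac{15 \left(-5 + a\right)}{N}$)
$q{\left(C,V \right)} = \left(48 + V\right) \left(15 + C - 3 V\right)$ ($q{\left(C,V \right)} = \left(C + \frac{15 \left(-5 + V\right)}{-5}\right) \left(V + 48\right) = \left(C + 15 \left(- \frac{1}{5}\right) \left(-5 + V\right)\right) \left(48 + V\right) = \left(C - \left(-15 + 3 V\right)\right) \left(48 + V\right) = \left(15 + C - 3 V\right) \left(48 + V\right) = \left(48 + V\right) \left(15 + C - 3 V\right)$)
$q{\left(158,-183 \right)} + 769 = \left(720 - -23607 - 3 \left(-183\right)^{2} + 48 \cdot 158 + 158 \left(-183\right)\right) + 769 = \left(720 + 23607 - 100467 + 7584 - 28914\right) + 769 = -97470 + 769 = -96701$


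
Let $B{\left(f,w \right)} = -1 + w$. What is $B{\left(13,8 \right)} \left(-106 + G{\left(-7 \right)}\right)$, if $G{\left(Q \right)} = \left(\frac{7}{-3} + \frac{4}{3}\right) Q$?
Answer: $-693$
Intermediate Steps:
$G{\left(Q \right)} = - Q$ ($G{\left(Q \right)} = \left(7 \left(- \frac{1}{3}\right) + 4 \cdot \frac{1}{3}\right) Q = \left(- \frac{7}{3} + \frac{4}{3}\right) Q = - Q$)
$B{\left(13,8 \right)} \left(-106 + G{\left(-7 \right)}\right) = \left(-1 + 8\right) \left(-106 - -7\right) = 7 \left(-106 + 7\right) = 7 \left(-99\right) = -693$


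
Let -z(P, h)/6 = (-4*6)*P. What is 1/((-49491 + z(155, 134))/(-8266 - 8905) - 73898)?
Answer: -17171/1268875387 ≈ -1.3532e-5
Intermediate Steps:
z(P, h) = 144*P (z(P, h) = -6*(-4*6)*P = -(-144)*P = 144*P)
1/((-49491 + z(155, 134))/(-8266 - 8905) - 73898) = 1/((-49491 + 144*155)/(-8266 - 8905) - 73898) = 1/((-49491 + 22320)/(-17171) - 73898) = 1/(-27171*(-1/17171) - 73898) = 1/(27171/17171 - 73898) = 1/(-1268875387/17171) = -17171/1268875387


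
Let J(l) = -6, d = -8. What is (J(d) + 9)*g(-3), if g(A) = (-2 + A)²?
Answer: 75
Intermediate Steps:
(J(d) + 9)*g(-3) = (-6 + 9)*(-2 - 3)² = 3*(-5)² = 3*25 = 75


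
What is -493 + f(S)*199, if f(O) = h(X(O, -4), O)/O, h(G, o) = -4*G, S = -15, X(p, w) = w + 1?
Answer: -3261/5 ≈ -652.20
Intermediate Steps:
X(p, w) = 1 + w
f(O) = 12/O (f(O) = (-4*(1 - 4))/O = (-4*(-3))/O = 12/O)
-493 + f(S)*199 = -493 + (12/(-15))*199 = -493 + (12*(-1/15))*199 = -493 - ⅘*199 = -493 - 796/5 = -3261/5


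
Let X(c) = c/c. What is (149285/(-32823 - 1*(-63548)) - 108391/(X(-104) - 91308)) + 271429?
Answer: 152297186750729/561081515 ≈ 2.7144e+5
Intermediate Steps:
X(c) = 1
(149285/(-32823 - 1*(-63548)) - 108391/(X(-104) - 91308)) + 271429 = (149285/(-32823 - 1*(-63548)) - 108391/(1 - 91308)) + 271429 = (149285/(-32823 + 63548) - 108391/(-91307)) + 271429 = (149285/30725 - 108391*(-1/91307)) + 271429 = (149285*(1/30725) + 108391/91307) + 271429 = (29857/6145 + 108391/91307) + 271429 = 3392215794/561081515 + 271429 = 152297186750729/561081515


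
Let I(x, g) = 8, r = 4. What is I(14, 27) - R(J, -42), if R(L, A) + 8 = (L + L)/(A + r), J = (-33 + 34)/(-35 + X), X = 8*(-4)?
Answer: 20367/1273 ≈ 15.999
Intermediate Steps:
X = -32
J = -1/67 (J = (-33 + 34)/(-35 - 32) = 1/(-67) = 1*(-1/67) = -1/67 ≈ -0.014925)
R(L, A) = -8 + 2*L/(4 + A) (R(L, A) = -8 + (L + L)/(A + 4) = -8 + (2*L)/(4 + A) = -8 + 2*L/(4 + A))
I(14, 27) - R(J, -42) = 8 - 2*(-16 - 1/67 - 4*(-42))/(4 - 42) = 8 - 2*(-16 - 1/67 + 168)/(-38) = 8 - 2*(-1)*10183/(38*67) = 8 - 1*(-10183/1273) = 8 + 10183/1273 = 20367/1273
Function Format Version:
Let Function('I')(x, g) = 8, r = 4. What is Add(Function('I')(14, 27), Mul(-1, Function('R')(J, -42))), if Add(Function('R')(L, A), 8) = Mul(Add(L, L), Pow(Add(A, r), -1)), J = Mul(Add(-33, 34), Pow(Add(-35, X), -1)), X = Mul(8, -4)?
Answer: Rational(20367, 1273) ≈ 15.999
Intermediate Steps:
X = -32
J = Rational(-1, 67) (J = Mul(Add(-33, 34), Pow(Add(-35, -32), -1)) = Mul(1, Pow(-67, -1)) = Mul(1, Rational(-1, 67)) = Rational(-1, 67) ≈ -0.014925)
Function('R')(L, A) = Add(-8, Mul(2, L, Pow(Add(4, A), -1))) (Function('R')(L, A) = Add(-8, Mul(Add(L, L), Pow(Add(A, 4), -1))) = Add(-8, Mul(Mul(2, L), Pow(Add(4, A), -1))) = Add(-8, Mul(2, L, Pow(Add(4, A), -1))))
Add(Function('I')(14, 27), Mul(-1, Function('R')(J, -42))) = Add(8, Mul(-1, Mul(2, Pow(Add(4, -42), -1), Add(-16, Rational(-1, 67), Mul(-4, -42))))) = Add(8, Mul(-1, Mul(2, Pow(-38, -1), Add(-16, Rational(-1, 67), 168)))) = Add(8, Mul(-1, Mul(2, Rational(-1, 38), Rational(10183, 67)))) = Add(8, Mul(-1, Rational(-10183, 1273))) = Add(8, Rational(10183, 1273)) = Rational(20367, 1273)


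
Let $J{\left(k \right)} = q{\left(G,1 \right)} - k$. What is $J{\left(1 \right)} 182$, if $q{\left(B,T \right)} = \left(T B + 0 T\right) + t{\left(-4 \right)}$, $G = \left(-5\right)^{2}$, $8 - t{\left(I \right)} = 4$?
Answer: $5096$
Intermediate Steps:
$t{\left(I \right)} = 4$ ($t{\left(I \right)} = 8 - 4 = 4$)
$G = 25$
$q{\left(B,T \right)} = 4 + B T$ ($q{\left(B,T \right)} = \left(T B + 0 T\right) + 4 = \left(B T + 0\right) + 4 = B T + 4 = 4 + B T$)
$J{\left(k \right)} = 29 - k$ ($J{\left(k \right)} = \left(4 + 25 \cdot 1\right) - k = \left(4 + 25\right) - k = 29 - k$)
$J{\left(1 \right)} 182 = \left(29 - 1\right) 182 = 28 \cdot 182 = 5096$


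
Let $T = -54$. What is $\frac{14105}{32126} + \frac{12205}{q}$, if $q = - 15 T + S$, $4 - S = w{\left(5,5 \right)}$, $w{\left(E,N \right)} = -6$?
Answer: $\frac{40366393}{2634332} \approx 15.323$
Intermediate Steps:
$S = 10$ ($S = 4 - -6 = 4 + 6 = 10$)
$q = 820$ ($q = \left(-15\right) \left(-54\right) + 10 = 810 + 10 = 820$)
$\frac{14105}{32126} + \frac{12205}{q} = \frac{14105}{32126} + \frac{12205}{820} = 14105 \cdot \frac{1}{32126} + 12205 \cdot \frac{1}{820} = \frac{14105}{32126} + \frac{2441}{164} = \frac{40366393}{2634332}$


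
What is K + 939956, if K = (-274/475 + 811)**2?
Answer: 360264844901/225625 ≈ 1.5967e+6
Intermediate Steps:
K = 148187272401/225625 (K = (-274*1/475 + 811)**2 = (-274/475 + 811)**2 = (384951/475)**2 = 148187272401/225625 ≈ 6.5679e+5)
K + 939956 = 148187272401/225625 + 939956 = 360264844901/225625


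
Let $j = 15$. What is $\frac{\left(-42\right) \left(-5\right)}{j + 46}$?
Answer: $\frac{210}{61} \approx 3.4426$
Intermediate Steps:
$\frac{\left(-42\right) \left(-5\right)}{j + 46} = \frac{\left(-42\right) \left(-5\right)}{15 + 46} = \frac{210}{61}$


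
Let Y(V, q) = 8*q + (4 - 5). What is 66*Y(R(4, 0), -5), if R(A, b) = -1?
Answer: -2706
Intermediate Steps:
Y(V, q) = -1 + 8*q (Y(V, q) = 8*q - 1 = -1 + 8*q)
66*Y(R(4, 0), -5) = 66*(-1 + 8*(-5)) = 66*(-1 - 40) = 66*(-41) = -2706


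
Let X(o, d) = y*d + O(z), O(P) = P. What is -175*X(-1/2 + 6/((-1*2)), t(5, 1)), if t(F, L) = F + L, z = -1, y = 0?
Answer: 175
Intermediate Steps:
X(o, d) = -1 (X(o, d) = 0*d - 1 = 0 - 1 = -1)
-175*X(-1/2 + 6/((-1*2)), t(5, 1)) = -175*(-1) = 175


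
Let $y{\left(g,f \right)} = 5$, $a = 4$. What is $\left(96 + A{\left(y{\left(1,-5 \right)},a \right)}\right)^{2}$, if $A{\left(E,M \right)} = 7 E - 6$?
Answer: $15625$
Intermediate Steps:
$A{\left(E,M \right)} = -6 + 7 E$
$\left(96 + A{\left(y{\left(1,-5 \right)},a \right)}\right)^{2} = \left(96 + \left(-6 + 7 \cdot 5\right)\right)^{2} = \left(96 + \left(-6 + 35\right)\right)^{2} = \left(96 + 29\right)^{2} = 125^{2} = 15625$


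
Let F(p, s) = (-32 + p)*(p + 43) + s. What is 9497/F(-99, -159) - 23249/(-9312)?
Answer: 255294137/66832224 ≈ 3.8199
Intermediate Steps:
F(p, s) = s + (-32 + p)*(43 + p) (F(p, s) = (-32 + p)*(43 + p) + s = s + (-32 + p)*(43 + p))
9497/F(-99, -159) - 23249/(-9312) = 9497/(-1376 - 159 + (-99)**2 + 11*(-99)) - 23249/(-9312) = 9497/(-1376 - 159 + 9801 - 1089) - 23249*(-1/9312) = 9497/7177 + 23249/9312 = 255294137/66832224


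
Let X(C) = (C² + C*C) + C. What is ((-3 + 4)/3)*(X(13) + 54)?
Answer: 135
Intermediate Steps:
X(C) = C + 2*C² (X(C) = (C² + C²) + C = 2*C² + C = C + 2*C²)
((-3 + 4)/3)*(X(13) + 54) = ((-3 + 4)/3)*(13*(1 + 2*13) + 54) = (1*(⅓))*(13*(1 + 26) + 54) = (13*27 + 54)/3 = (351 + 54)/3 = (⅓)*405 = 135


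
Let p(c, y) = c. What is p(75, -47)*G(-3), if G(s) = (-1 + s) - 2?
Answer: -450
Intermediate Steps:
G(s) = -3 + s
p(75, -47)*G(-3) = 75*(-3 - 3) = 75*(-6) = -450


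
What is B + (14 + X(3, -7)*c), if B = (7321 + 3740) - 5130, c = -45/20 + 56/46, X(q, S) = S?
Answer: 547605/92 ≈ 5952.2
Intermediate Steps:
c = -95/92 (c = -45*1/20 + 56*(1/46) = -9/4 + 28/23 = -95/92 ≈ -1.0326)
B = 5931 (B = 11061 - 5130 = 5931)
B + (14 + X(3, -7)*c) = 5931 + (14 - 7*(-95/92)) = 5931 + (14 + 665/92) = 5931 + 1953/92 = 547605/92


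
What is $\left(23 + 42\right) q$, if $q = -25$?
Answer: $-1625$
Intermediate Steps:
$\left(23 + 42\right) q = \left(23 + 42\right) \left(-25\right) = 65 \left(-25\right) = -1625$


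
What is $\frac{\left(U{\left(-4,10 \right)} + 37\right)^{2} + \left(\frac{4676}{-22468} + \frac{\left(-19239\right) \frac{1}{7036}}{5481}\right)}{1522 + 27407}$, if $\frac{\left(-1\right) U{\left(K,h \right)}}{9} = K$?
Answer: $\frac{384766737042307}{2088825802338996} \approx 0.1842$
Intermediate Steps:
$U{\left(K,h \right)} = - 9 K$
$\frac{\left(U{\left(-4,10 \right)} + 37\right)^{2} + \left(\frac{4676}{-22468} + \frac{\left(-19239\right) \frac{1}{7036}}{5481}\right)}{1522 + 27407} = \frac{\left(\left(-9\right) \left(-4\right) + 37\right)^{2} + \left(\frac{4676}{-22468} + \frac{\left(-19239\right) \frac{1}{7036}}{5481}\right)}{1522 + 27407} = \frac{\left(36 + 37\right)^{2} + \left(4676 \left(- \frac{1}{22468}\right) + \left(-19239\right) \frac{1}{7036} \cdot \frac{1}{5481}\right)}{28929} = \left(73^{2} - \frac{15063250289}{72205254324}\right) \frac{1}{28929} = \left(5329 - \frac{15063250289}{72205254324}\right) \frac{1}{28929} = \frac{384766737042307}{72205254324} \cdot \frac{1}{28929} = \frac{384766737042307}{2088825802338996}$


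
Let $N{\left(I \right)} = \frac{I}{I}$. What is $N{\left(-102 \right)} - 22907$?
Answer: $-22906$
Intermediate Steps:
$N{\left(I \right)} = 1$
$N{\left(-102 \right)} - 22907 = 1 - 22907 = -22906$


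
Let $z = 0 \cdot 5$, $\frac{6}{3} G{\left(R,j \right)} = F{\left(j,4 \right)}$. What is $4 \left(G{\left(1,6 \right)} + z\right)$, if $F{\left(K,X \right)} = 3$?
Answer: $6$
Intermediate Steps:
$G{\left(R,j \right)} = \frac{3}{2}$ ($G{\left(R,j \right)} = \frac{1}{2} \cdot 3 = \frac{3}{2}$)
$z = 0$
$4 \left(G{\left(1,6 \right)} + z\right) = 4 \left(\frac{3}{2} + 0\right) = 4 \cdot \frac{3}{2} = 6$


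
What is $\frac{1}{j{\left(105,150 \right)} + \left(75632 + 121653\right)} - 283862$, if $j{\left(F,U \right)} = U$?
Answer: $- \frac{56044293969}{197435} \approx -2.8386 \cdot 10^{5}$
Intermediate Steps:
$\frac{1}{j{\left(105,150 \right)} + \left(75632 + 121653\right)} - 283862 = \frac{1}{150 + \left(75632 + 121653\right)} - 283862 = \frac{1}{150 + 197285} - 283862 = \frac{1}{197435} - 283862 = - \frac{56044293969}{197435}$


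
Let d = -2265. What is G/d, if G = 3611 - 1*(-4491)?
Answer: -8102/2265 ≈ -3.5770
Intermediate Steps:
G = 8102 (G = 3611 + 4491 = 8102)
G/d = 8102/(-2265) = 8102*(-1/2265) = -8102/2265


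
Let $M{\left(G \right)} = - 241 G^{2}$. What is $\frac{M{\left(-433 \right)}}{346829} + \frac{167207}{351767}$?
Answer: $- \frac{15836546541580}{122002996843} \approx -129.8$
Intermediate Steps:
$\frac{M{\left(-433 \right)}}{346829} + \frac{167207}{351767} = \frac{\left(-241\right) \left(-433\right)^{2}}{346829} + \frac{167207}{351767} = \left(-241\right) 187489 \cdot \frac{1}{346829} + 167207 \cdot \frac{1}{351767} = \left(-45184849\right) \frac{1}{346829} + \frac{167207}{351767} = - \frac{45184849}{346829} + \frac{167207}{351767} = - \frac{15836546541580}{122002996843}$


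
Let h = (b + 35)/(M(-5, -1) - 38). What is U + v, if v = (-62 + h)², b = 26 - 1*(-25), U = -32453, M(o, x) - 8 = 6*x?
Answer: -9171491/324 ≈ -28307.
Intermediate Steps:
M(o, x) = 8 + 6*x
b = 51 (b = 26 + 25 = 51)
h = -43/18 (h = (51 + 35)/((8 + 6*(-1)) - 38) = 86/((8 - 6) - 38) = 86/(2 - 38) = 86/(-36) = 86*(-1/36) = -43/18 ≈ -2.3889)
v = 1343281/324 (v = (-62 - 43/18)² = (-1159/18)² = 1343281/324 ≈ 4145.9)
U + v = -32453 + 1343281/324 = -9171491/324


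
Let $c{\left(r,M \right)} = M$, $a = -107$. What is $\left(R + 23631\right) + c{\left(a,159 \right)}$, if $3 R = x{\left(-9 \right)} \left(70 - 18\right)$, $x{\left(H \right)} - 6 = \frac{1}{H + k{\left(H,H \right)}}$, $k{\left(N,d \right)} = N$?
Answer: $\frac{645112}{27} \approx 23893.0$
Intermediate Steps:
$x{\left(H \right)} = 6 + \frac{1}{2 H}$ ($x{\left(H \right)} = 6 + \frac{1}{H + H} = 6 + \frac{1}{2 H}$)
$R = \frac{2782}{27}$ ($R = \frac{\left(6 + \frac{1}{2 \left(-9\right)}\right) \left(70 - 18\right)}{3} = \frac{\left(6 + \frac{1}{2} \left(- \frac{1}{9}\right)\right) 52}{3} = \frac{\left(6 - \frac{1}{18}\right) 52}{3} = \frac{\frac{107}{18} \cdot 52}{3} = \frac{1}{3} \cdot \frac{2782}{9} = \frac{2782}{27} \approx 103.04$)
$\left(R + 23631\right) + c{\left(a,159 \right)} = \left(\frac{2782}{27} + 23631\right) + 159 = \frac{640819}{27} + 159 = \frac{645112}{27}$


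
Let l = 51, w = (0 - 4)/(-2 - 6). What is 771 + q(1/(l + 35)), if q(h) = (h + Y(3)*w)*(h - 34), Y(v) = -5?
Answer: 3163919/3698 ≈ 855.58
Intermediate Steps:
w = 1/2 (w = -4/(-8) = -4*(-1/8) = 1/2 ≈ 0.50000)
q(h) = (-34 + h)*(-5/2 + h) (q(h) = (h - 5*1/2)*(h - 34) = (h - 5/2)*(-34 + h) = (-5/2 + h)*(-34 + h) = (-34 + h)*(-5/2 + h))
771 + q(1/(l + 35)) = 771 + (85 + (1/(51 + 35))**2 - 73/(2*(51 + 35))) = 771 + (85 + (1/86)**2 - 73/2/86) = 771 + (85 + (1/86)**2 - 73/2*1/86) = 771 + (85 + 1/7396 - 73/172) = 771 + 312761/3698 = 3163919/3698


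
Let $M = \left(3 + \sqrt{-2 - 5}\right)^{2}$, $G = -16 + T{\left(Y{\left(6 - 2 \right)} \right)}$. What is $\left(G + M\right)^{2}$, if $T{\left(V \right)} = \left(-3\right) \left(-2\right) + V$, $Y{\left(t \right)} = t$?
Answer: $-236 - 48 i \sqrt{7} \approx -236.0 - 127.0 i$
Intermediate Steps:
$T{\left(V \right)} = 6 + V$
$G = -6$ ($G = -16 + \left(6 + \left(6 - 2\right)\right) = -16 + \left(6 + 4\right) = -16 + 10 = -6$)
$M = \left(3 + i \sqrt{7}\right)^{2}$ ($M = \left(3 + \sqrt{-7}\right)^{2} = \left(3 + i \sqrt{7}\right)^{2} \approx 2.0 + 15.875 i$)
$\left(G + M\right)^{2} = \left(-6 + \left(3 + i \sqrt{7}\right)^{2}\right)^{2}$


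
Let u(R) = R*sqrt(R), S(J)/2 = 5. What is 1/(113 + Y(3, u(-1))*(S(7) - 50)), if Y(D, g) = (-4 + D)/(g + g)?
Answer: 113/13169 - 20*I/13169 ≈ 0.0085808 - 0.0015187*I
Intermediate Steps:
S(J) = 10 (S(J) = 2*5 = 10)
u(R) = R**(3/2)
Y(D, g) = (-4 + D)/(2*g) (Y(D, g) = (-4 + D)/((2*g)) = (-4 + D)*(1/(2*g)) = (-4 + D)/(2*g))
1/(113 + Y(3, u(-1))*(S(7) - 50)) = 1/(113 + ((-4 + 3)/(2*((-1)**(3/2))))*(10 - 50)) = 1/(113 + ((1/2)*(-1)/(-I))*(-40)) = 1/(113 + ((1/2)*I*(-1))*(-40)) = 1/(113 - I/2*(-40)) = 1/(113 + 20*I) = (113 - 20*I)/13169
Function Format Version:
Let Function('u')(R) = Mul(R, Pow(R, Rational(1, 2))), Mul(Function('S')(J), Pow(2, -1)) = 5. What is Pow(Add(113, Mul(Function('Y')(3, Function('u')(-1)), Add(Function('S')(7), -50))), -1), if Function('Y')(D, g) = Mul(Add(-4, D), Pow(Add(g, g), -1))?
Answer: Add(Rational(113, 13169), Mul(Rational(-20, 13169), I)) ≈ Add(0.0085808, Mul(-0.0015187, I))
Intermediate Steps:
Function('S')(J) = 10 (Function('S')(J) = Mul(2, 5) = 10)
Function('u')(R) = Pow(R, Rational(3, 2))
Function('Y')(D, g) = Mul(Rational(1, 2), Pow(g, -1), Add(-4, D)) (Function('Y')(D, g) = Mul(Add(-4, D), Pow(Mul(2, g), -1)) = Mul(Add(-4, D), Mul(Rational(1, 2), Pow(g, -1))) = Mul(Rational(1, 2), Pow(g, -1), Add(-4, D)))
Pow(Add(113, Mul(Function('Y')(3, Function('u')(-1)), Add(Function('S')(7), -50))), -1) = Pow(Add(113, Mul(Mul(Rational(1, 2), Pow(Pow(-1, Rational(3, 2)), -1), Add(-4, 3)), Add(10, -50))), -1) = Pow(Add(113, Mul(Mul(Rational(1, 2), Pow(Mul(-1, I), -1), -1), -40)), -1) = Pow(Add(113, Mul(Mul(Rational(1, 2), I, -1), -40)), -1) = Pow(Add(113, Mul(Mul(Rational(-1, 2), I), -40)), -1) = Pow(Add(113, Mul(20, I)), -1) = Mul(Rational(1, 13169), Add(113, Mul(-20, I)))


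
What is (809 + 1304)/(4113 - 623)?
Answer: 2113/3490 ≈ 0.60544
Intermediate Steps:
(809 + 1304)/(4113 - 623) = 2113/3490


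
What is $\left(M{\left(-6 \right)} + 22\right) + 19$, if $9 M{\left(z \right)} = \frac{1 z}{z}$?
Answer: $\frac{370}{9} \approx 41.111$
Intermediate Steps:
$M{\left(z \right)} = \frac{1}{9}$ ($M{\left(z \right)} = \frac{1 z \frac{1}{z}}{9} = \frac{z \frac{1}{z}}{9} = \frac{1}{9} \cdot 1 = \frac{1}{9}$)
$\left(M{\left(-6 \right)} + 22\right) + 19 = \left(\frac{1}{9} + 22\right) + 19 = \frac{199}{9} + 19 = \frac{370}{9}$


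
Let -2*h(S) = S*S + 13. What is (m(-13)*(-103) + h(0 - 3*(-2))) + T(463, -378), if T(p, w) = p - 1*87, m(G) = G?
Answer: 3381/2 ≈ 1690.5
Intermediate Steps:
T(p, w) = -87 + p (T(p, w) = p - 87 = -87 + p)
h(S) = -13/2 - S²/2 (h(S) = -(S*S + 13)/2 = -(S² + 13)/2 = -(13 + S²)/2 = -13/2 - S²/2)
(m(-13)*(-103) + h(0 - 3*(-2))) + T(463, -378) = (-13*(-103) + (-13/2 - (0 - 3*(-2))²/2)) + (-87 + 463) = (1339 + (-13/2 - (0 + 6)²/2)) + 376 = (1339 + (-13/2 - ½*6²)) + 376 = (1339 + (-13/2 - ½*36)) + 376 = (1339 + (-13/2 - 18)) + 376 = (1339 - 49/2) + 376 = 2629/2 + 376 = 3381/2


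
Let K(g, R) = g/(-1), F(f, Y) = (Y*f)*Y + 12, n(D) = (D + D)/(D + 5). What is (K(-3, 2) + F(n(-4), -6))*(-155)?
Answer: 42315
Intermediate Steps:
n(D) = 2*D/(5 + D) (n(D) = (2*D)/(5 + D) = 2*D/(5 + D))
F(f, Y) = 12 + f*Y² (F(f, Y) = f*Y² + 12 = 12 + f*Y²)
K(g, R) = -g (K(g, R) = g*(-1) = -g)
(K(-3, 2) + F(n(-4), -6))*(-155) = (-1*(-3) + (12 + (2*(-4)/(5 - 4))*(-6)²))*(-155) = (3 + (12 + (2*(-4)/1)*36))*(-155) = (3 + (12 + (2*(-4)*1)*36))*(-155) = (3 + (12 - 8*36))*(-155) = (3 + (12 - 288))*(-155) = (3 - 276)*(-155) = -273*(-155) = 42315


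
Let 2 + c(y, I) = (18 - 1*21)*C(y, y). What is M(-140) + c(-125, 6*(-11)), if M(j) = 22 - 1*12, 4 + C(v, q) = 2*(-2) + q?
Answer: 407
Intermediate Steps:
C(v, q) = -8 + q (C(v, q) = -4 + (2*(-2) + q) = -4 + (-4 + q) = -8 + q)
c(y, I) = 22 - 3*y (c(y, I) = -2 + (18 - 1*21)*(-8 + y) = -2 + (18 - 21)*(-8 + y) = -2 - 3*(-8 + y) = -2 + (24 - 3*y) = 22 - 3*y)
M(j) = 10 (M(j) = 22 - 12 = 10)
M(-140) + c(-125, 6*(-11)) = 10 + (22 - 3*(-125)) = 10 + (22 + 375) = 10 + 397 = 407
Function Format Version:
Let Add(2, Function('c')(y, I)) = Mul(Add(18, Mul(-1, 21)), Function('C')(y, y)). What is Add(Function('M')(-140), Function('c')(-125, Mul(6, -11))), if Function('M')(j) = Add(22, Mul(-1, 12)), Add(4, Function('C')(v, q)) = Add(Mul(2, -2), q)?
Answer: 407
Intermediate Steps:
Function('C')(v, q) = Add(-8, q) (Function('C')(v, q) = Add(-4, Add(Mul(2, -2), q)) = Add(-4, Add(-4, q)) = Add(-8, q))
Function('c')(y, I) = Add(22, Mul(-3, y)) (Function('c')(y, I) = Add(-2, Mul(Add(18, Mul(-1, 21)), Add(-8, y))) = Add(-2, Mul(Add(18, -21), Add(-8, y))) = Add(-2, Mul(-3, Add(-8, y))) = Add(-2, Add(24, Mul(-3, y))) = Add(22, Mul(-3, y)))
Function('M')(j) = 10 (Function('M')(j) = Add(22, -12) = 10)
Add(Function('M')(-140), Function('c')(-125, Mul(6, -11))) = Add(10, Add(22, Mul(-3, -125))) = Add(10, Add(22, 375)) = Add(10, 397) = 407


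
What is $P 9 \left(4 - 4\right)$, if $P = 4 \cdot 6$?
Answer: $0$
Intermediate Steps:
$P = 24$
$P 9 \left(4 - 4\right) = 24 \cdot 9 \left(4 - 4\right) = 216 \cdot 0 = 0$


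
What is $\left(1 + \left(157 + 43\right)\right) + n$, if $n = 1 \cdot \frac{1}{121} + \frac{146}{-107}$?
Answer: $\frac{2584788}{12947} \approx 199.64$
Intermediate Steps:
$n = - \frac{17559}{12947}$ ($n = 1 \cdot \frac{1}{121} + 146 \left(- \frac{1}{107}\right) = \frac{1}{121} - \frac{146}{107} = - \frac{17559}{12947} \approx -1.3562$)
$\left(1 + \left(157 + 43\right)\right) + n = \left(1 + \left(157 + 43\right)\right) - \frac{17559}{12947} = \left(1 + 200\right) - \frac{17559}{12947} = 201 - \frac{17559}{12947} = \frac{2584788}{12947}$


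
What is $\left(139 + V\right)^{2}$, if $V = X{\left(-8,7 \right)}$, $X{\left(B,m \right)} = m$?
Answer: $21316$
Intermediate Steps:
$V = 7$
$\left(139 + V\right)^{2} = \left(139 + 7\right)^{2} = 146^{2} = 21316$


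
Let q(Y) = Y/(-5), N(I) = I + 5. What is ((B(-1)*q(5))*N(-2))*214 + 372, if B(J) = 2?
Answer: -912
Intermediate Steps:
N(I) = 5 + I
q(Y) = -Y/5 (q(Y) = Y*(-⅕) = -Y/5)
((B(-1)*q(5))*N(-2))*214 + 372 = ((2*(-⅕*5))*(5 - 2))*214 + 372 = ((2*(-1))*3)*214 + 372 = -2*3*214 + 372 = -6*214 + 372 = -1284 + 372 = -912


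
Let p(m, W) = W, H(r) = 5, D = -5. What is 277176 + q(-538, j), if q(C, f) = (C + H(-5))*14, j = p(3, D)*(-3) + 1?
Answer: 269714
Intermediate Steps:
j = 16 (j = -5*(-3) + 1 = 15 + 1 = 16)
q(C, f) = 70 + 14*C (q(C, f) = (C + 5)*14 = (5 + C)*14 = 70 + 14*C)
277176 + q(-538, j) = 277176 + (70 + 14*(-538)) = 277176 + (70 - 7532) = 277176 - 7462 = 269714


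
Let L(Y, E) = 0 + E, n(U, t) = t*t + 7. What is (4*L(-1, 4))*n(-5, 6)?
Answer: 688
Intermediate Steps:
n(U, t) = 7 + t² (n(U, t) = t² + 7 = 7 + t²)
L(Y, E) = E
(4*L(-1, 4))*n(-5, 6) = (4*4)*(7 + 6²) = 16*(7 + 36) = 16*43 = 688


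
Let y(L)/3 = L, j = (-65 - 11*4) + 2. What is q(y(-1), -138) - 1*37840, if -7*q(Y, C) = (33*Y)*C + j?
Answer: -278435/7 ≈ -39776.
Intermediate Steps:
j = -107 (j = (-65 - 44) + 2 = -109 + 2 = -107)
y(L) = 3*L
q(Y, C) = 107/7 - 33*C*Y/7 (q(Y, C) = -((33*Y)*C - 107)/7 = -(33*C*Y - 107)/7 = -(-107 + 33*C*Y)/7 = 107/7 - 33*C*Y/7)
q(y(-1), -138) - 1*37840 = (107/7 - 33/7*(-138)*3*(-1)) - 1*37840 = (107/7 - 33/7*(-138)*(-3)) - 37840 = (107/7 - 13662/7) - 37840 = -13555/7 - 37840 = -278435/7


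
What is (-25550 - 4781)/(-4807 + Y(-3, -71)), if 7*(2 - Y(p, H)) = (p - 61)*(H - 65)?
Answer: 212317/42339 ≈ 5.0147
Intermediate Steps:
Y(p, H) = 2 - (-65 + H)*(-61 + p)/7 (Y(p, H) = 2 - (p - 61)*(H - 65)/7 = 2 - (-61 + p)*(-65 + H)/7 = 2 - (-65 + H)*(-61 + p)/7)
(-25550 - 4781)/(-4807 + Y(-3, -71)) = (-25550 - 4781)/(-4807 + (-3951/7 + (61/7)*(-71) + (65/7)*(-3) - ⅐*(-71)*(-3))) = -30331/(-4807 + (-3951/7 - 4331/7 - 195/7 - 213/7)) = -30331/(-4807 - 8690/7) = -30331/(-42339/7) = -30331*(-7/42339) = 212317/42339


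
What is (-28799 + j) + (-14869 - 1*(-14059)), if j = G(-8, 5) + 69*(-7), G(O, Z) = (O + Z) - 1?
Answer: -30096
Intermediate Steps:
G(O, Z) = -1 + O + Z
j = -487 (j = (-1 - 8 + 5) + 69*(-7) = -4 - 483 = -487)
(-28799 + j) + (-14869 - 1*(-14059)) = (-28799 - 487) + (-14869 - 1*(-14059)) = -29286 + (-14869 + 14059) = -29286 - 810 = -30096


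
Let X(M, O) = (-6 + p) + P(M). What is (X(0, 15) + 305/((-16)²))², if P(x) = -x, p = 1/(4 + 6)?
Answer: 36324729/1638400 ≈ 22.171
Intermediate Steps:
p = ⅒ (p = 1/10 = ⅒ ≈ 0.10000)
X(M, O) = -59/10 - M (X(M, O) = (-6 + ⅒) - M = -59/10 - M)
(X(0, 15) + 305/((-16)²))² = ((-59/10 - 1*0) + 305/((-16)²))² = ((-59/10 + 0) + 305/256)² = (-59/10 + 305*(1/256))² = (-59/10 + 305/256)² = (-6027/1280)² = 36324729/1638400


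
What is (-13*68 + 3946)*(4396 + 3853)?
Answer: 25258438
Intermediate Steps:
(-13*68 + 3946)*(4396 + 3853) = (-884 + 3946)*8249 = 3062*8249 = 25258438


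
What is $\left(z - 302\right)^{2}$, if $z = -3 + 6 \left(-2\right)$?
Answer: $100489$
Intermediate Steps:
$z = -15$ ($z = -3 - 12 = -15$)
$\left(z - 302\right)^{2} = \left(-15 - 302\right)^{2} = \left(-317\right)^{2} = 100489$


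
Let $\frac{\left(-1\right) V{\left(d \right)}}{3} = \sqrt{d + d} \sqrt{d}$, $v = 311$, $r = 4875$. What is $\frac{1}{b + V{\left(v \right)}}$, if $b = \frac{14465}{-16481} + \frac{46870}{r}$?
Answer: $- \frac{2255915671073025}{449521628215526959889} - \frac{240911756394733125 \sqrt{2}}{449521628215526959889} \approx -0.00076294$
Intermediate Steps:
$b = \frac{140389519}{16068975}$ ($b = \frac{14465}{-16481} + \frac{46870}{4875} = 14465 \left(- \frac{1}{16481}\right) + 46870 \cdot \frac{1}{4875} = - \frac{14465}{16481} + \frac{9374}{975} = \frac{140389519}{16068975} \approx 8.7367$)
$V{\left(d \right)} = - 3 d \sqrt{2}$ ($V{\left(d \right)} = - 3 \sqrt{d + d} \sqrt{d} = - 3 \sqrt{2 d} \sqrt{d} = - 3 \sqrt{2} \sqrt{d} \sqrt{d} = - 3 d \sqrt{2}$)
$\frac{1}{b + V{\left(v \right)}} = \frac{1}{\frac{140389519}{16068975} - 933 \sqrt{2}}$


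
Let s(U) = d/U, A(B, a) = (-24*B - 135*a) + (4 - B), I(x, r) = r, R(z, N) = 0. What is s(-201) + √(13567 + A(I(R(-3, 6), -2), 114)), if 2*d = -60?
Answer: 10/67 + I*√1769 ≈ 0.14925 + 42.06*I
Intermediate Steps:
d = -30 (d = (½)*(-60) = -30)
A(B, a) = 4 - 135*a - 25*B (A(B, a) = (-135*a - 24*B) + (4 - B) = 4 - 135*a - 25*B)
s(U) = -30/U
s(-201) + √(13567 + A(I(R(-3, 6), -2), 114)) = -30/(-201) + √(13567 + (4 - 135*114 - 25*(-2))) = -30*(-1/201) + √(13567 + (4 - 15390 + 50)) = 10/67 + √(13567 - 15336) = 10/67 + √(-1769) = 10/67 + I*√1769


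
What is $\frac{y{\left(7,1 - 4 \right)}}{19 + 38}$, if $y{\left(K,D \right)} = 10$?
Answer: $\frac{10}{57} \approx 0.17544$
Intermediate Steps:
$\frac{y{\left(7,1 - 4 \right)}}{19 + 38} = \frac{10}{19 + 38} = \frac{10}{57}$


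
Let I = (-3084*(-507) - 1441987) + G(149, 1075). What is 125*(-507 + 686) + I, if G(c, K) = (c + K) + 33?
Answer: 145233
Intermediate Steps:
G(c, K) = 33 + K + c (G(c, K) = (K + c) + 33 = 33 + K + c)
I = 122858 (I = (-3084*(-507) - 1441987) + (33 + 1075 + 149) = (1563588 - 1441987) + 1257 = 121601 + 1257 = 122858)
125*(-507 + 686) + I = 125*(-507 + 686) + 122858 = 125*179 + 122858 = 22375 + 122858 = 145233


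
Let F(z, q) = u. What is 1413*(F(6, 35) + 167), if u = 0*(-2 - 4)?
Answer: 235971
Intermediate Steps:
u = 0 (u = 0*(-6) = 0)
F(z, q) = 0
1413*(F(6, 35) + 167) = 1413*(0 + 167) = 1413*167 = 235971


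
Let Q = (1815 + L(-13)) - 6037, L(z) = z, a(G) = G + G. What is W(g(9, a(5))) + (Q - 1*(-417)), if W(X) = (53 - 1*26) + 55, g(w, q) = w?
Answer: -3736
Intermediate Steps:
a(G) = 2*G
W(X) = 82 (W(X) = (53 - 26) + 55 = 27 + 55 = 82)
Q = -4235 (Q = (1815 - 13) - 6037 = 1802 - 6037 = -4235)
W(g(9, a(5))) + (Q - 1*(-417)) = 82 + (-4235 - 1*(-417)) = 82 + (-4235 + 417) = 82 - 3818 = -3736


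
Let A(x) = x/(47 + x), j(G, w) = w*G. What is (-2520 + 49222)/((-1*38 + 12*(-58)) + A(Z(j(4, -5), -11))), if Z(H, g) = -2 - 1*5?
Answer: -1868080/29367 ≈ -63.612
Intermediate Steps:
j(G, w) = G*w
Z(H, g) = -7 (Z(H, g) = -2 - 5 = -7)
(-2520 + 49222)/((-1*38 + 12*(-58)) + A(Z(j(4, -5), -11))) = (-2520 + 49222)/((-1*38 + 12*(-58)) - 7/(47 - 7)) = 46702/((-38 - 696) - 7/40) = 46702/(-734 - 7*1/40) = 46702/(-734 - 7/40) = 46702/(-29367/40) = 46702*(-40/29367) = -1868080/29367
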